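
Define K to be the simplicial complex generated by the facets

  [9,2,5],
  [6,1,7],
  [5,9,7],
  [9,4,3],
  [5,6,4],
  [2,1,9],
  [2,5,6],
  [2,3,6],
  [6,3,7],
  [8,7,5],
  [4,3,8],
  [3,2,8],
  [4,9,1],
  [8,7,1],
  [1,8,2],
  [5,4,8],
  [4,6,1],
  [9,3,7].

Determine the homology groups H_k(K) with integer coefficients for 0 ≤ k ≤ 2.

We work with the vertex ordering 1 < 2 < 3 < 4 < 5 < 6 < 7 < 8 < 9. The simplices of K, each written with vertices in increasing order, are:

  0-simplices (9): [1], [2], [3], [4], [5], [6], [7], [8], [9]
  1-simplices (27): (27 of them)
  2-simplices (18): [1,2,8], [1,2,9], [1,4,6], [1,4,9], [1,6,7], [1,7,8], [2,3,6], [2,3,8], [2,5,6], [2,5,9], [3,4,8], [3,4,9], [3,6,7], [3,7,9], [4,5,6], [4,5,8], [5,7,8], [5,7,9]

so the chain groups are C_0 ≅ Z^9, C_1 ≅ Z^27, C_2 ≅ Z^18.

∂_1: C_1 → C_0 maps an edge to its endpoints' difference, ∂[p,q] = q − p.
As a 9×27 matrix over Z this has rank 8, with invariant factors (1,1,1,1,1,1,1,1).

The boundary map ∂_2: C_2 → C_1 maps a triangle to the signed sum of its edges. For instance
  ∂[5,7,9] = [7,9] − [5,9] + [5,7],
  ∂[4,5,8] = [5,8] − [4,8] + [4,5].
The 27×18 boundary matrix has rank 17 and Smith normal form diag(1,1,1,1,1,1,1,1,1,1,1,1,1,1,1,1,1).

From H_k ≅ ker(∂_k) / im(∂_{k+1}) we obtain:

  H_0: rank C_0 − rank ∂_1 = 9 − 8 = 1, and the invariant factors of ∂_1 are all 1, so H_0 ≅ Z.
  H_1: rank ker ∂_1 − rank ∂_2 = (27 − 8) − 17 = 2, and the invariant factors of ∂_2 are all 1, so H_1 ≅ Z^2.
  H_2: rank ker ∂_2 − rank ∂_3 = (18 − 17) − 0 = 1, and there is no ∂_3, so H_2 ≅ Z.

H_0 ≅ Z,  H_1 ≅ Z^2,  H_2 ≅ Z.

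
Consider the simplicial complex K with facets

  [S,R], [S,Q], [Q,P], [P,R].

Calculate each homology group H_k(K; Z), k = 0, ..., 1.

H_0 ≅ Z,  H_1 ≅ Z.

K has 4 vertices, 4 edges.
rank ∂_0 = 0, rank ∂_1 = 3 ⇒ b_0 = 4 − 0 − 3 = 1; all invariant factors of ∂_1 are 1 so no torsion. So H_0 = Z.
rank ∂_1 = 3, rank ∂_2 = 0 ⇒ b_1 = 4 − 3 − 0 = 1. So H_1 = Z.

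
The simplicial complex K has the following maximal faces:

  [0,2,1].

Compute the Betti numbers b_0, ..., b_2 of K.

We work with the vertex ordering 0 < 1 < 2. The simplices of K, each written with vertices in increasing order, are:

  0-simplices (3): [0], [1], [2]
  1-simplices (3): [0,1], [0,2], [1,2]
  2-simplices (1): [0,1,2]

Hence C_0 ≅ Z^3, C_1 ≅ Z^3, C_2 ≅ Z^1.

The boundary map ∂_1: C_1 → C_0 maps an edge to its endpoints' difference, ∂[p,q] = q − p.
As a 3×3 matrix over Z this has rank 2, with invariant factors (1,1).

The boundary map ∂_2: C_2 → C_1 maps a triangle to the signed sum of its edges. For instance
  ∂[0,1,2] = [1,2] − [0,2] + [0,1].
As a 3×1 matrix over Z this has rank 1, with invariant factors (1).

Now H_k = ker ∂_k / im ∂_{k+1}, so:

  H_0: rank C_0 − rank ∂_1 = 3 − 2 = 1, and the invariant factors of ∂_1 are all 1, so H_0 = Z.
  H_1: rank ker ∂_1 − rank ∂_2 = (3 − 2) − 1 = 0, and the invariant factors of ∂_2 are all 1, so H_1 = 0.
  H_2: rank ker ∂_2 − rank ∂_3 = (1 − 1) − 0 = 0, and there is no ∂_3, so H_2 = 0.

As a check, the Euler characteristic is 3 − 3 + 1 = 1, which agrees with 1 − 0 + 0 = 1.
(K is a triangulation of the 2-simplex.)

Hence the Betti numbers are b_0 = 1, b_1 = 0, b_2 = 0.

b_0 = 1, b_1 = 0, b_2 = 0.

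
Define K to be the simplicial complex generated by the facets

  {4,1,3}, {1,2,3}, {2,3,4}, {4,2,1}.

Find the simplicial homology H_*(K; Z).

Take the total order 1 < 2 < 3 < 4 on the vertex set. Then K (dimension 2) consists of the simplices:

  0-simplices (4): [1], [2], [3], [4]
  1-simplices (6): [1,2], [1,3], [1,4], [2,3], [2,4], [3,4]
  2-simplices (4): [1,2,3], [1,2,4], [1,3,4], [2,3,4]

so the chain groups are C_0 ≅ Z^4, C_1 ≅ Z^6, C_2 ≅ Z^4.

∂_1: C_1 → C_0 sends each edge [p,q] (with p < q) to q − p.
The 4×6 boundary matrix has rank 3 and Smith normal form diag(1,1,1).

The boundary map ∂_2: C_2 → C_1 maps a triangle to the signed sum of its edges. For instance
  ∂[2,3,4] = [3,4] − [2,4] + [2,3],
  ∂[1,3,4] = [3,4] − [1,4] + [1,3].
As a 6×4 matrix over Z this has rank 3, with invariant factors (1,1,1).

Computing H_k = (kernel of ∂_k) / (image of ∂_{k+1}):

  H_0: rank C_0 − rank ∂_1 = 4 − 3 = 1, and the invariant factors of ∂_1 are all 1, so H_0 = Z.
  H_1: rank ker ∂_1 − rank ∂_2 = (6 − 3) − 3 = 0, and the invariant factors of ∂_2 are all 1, so H_1 = 0.
  H_2: rank ker ∂_2 − rank ∂_3 = (4 − 3) − 0 = 1, and there is no ∂_3, so H_2 = Z.

(K is a triangulation of the 2-sphere S^2.)

H_0 ≅ Z,  H_1 = 0,  H_2 ≅ Z.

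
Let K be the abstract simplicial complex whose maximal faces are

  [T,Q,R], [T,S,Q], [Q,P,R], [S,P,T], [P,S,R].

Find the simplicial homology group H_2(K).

Order the vertices as P < Q < R < S < T. Listing each simplex with vertices in this order, K has dimension 2 with simplices:

  0-simplices (5): P, Q, R, S, T
  1-simplices (10): PQ, PR, PS, PT, QR, QS, QT, RS, RT, ST
  2-simplices (5): PQR, PRS, PST, QRT, QST

giving chain groups C_0 ≅ Z^5, C_1 ≅ Z^10, C_2 ≅ Z^5.

∂_1: C_1 → C_0 sends each edge [p,q] (with p < q) to q − p. For instance
  ∂ST = T − S.
This gives a 5×10 integer matrix of rank 4; reducing to Smith normal form yields diagonal entries (1,1,1,1).

The boundary map ∂_2: C_2 → C_1 sends each 2-simplex [p,q,r] to [q,r] − [p,r] + [p,q]. For instance
  ∂QST = ST − QT + QS,
  ∂QRT = RT − QT + QR.
This gives a 10×5 integer matrix of rank 5; reducing to Smith normal form yields diagonal entries (1,1,1,1,1).

Computing H_k = (kernel of ∂_k) / (image of ∂_{k+1}):

  H_2: rank ker ∂_2 − rank ∂_3 = (5 − 5) − 0 = 0, and there is no ∂_3, so H_2 = 0.

H_2 ≅ 0.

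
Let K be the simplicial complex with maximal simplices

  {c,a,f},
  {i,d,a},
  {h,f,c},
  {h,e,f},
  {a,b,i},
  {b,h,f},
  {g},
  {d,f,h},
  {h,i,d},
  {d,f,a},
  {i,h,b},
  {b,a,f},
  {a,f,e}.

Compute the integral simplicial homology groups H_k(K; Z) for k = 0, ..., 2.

Fix the vertex order a < b < c < d < e < f < g < h < i and write every simplex with vertices in increasing order. Then dim K = 2 and the simplices of K are:

  0-simplices (9): a, b, c, d, e, f, g, h, i
  1-simplices (18): ab, ac, ad, ae, af, ai, bf, bh, bi, cf, ch, df, dh, di, ef, eh, fh, hi
  2-simplices (12): abf, abi, acf, adf, adi, aef, bfh, bhi, cfh, dfh, dhi, efh

so the chain groups are C_0 ≅ Z^9, C_1 ≅ Z^18, C_2 ≅ Z^12.

Boundary ∂_1: C_1 → C_0 maps an edge to its endpoints' difference, ∂[p,q] = q − p.
As a 9×18 matrix over Z this has rank 7, with invariant factors (1,1,1,1,1,1,1).

The boundary map ∂_2: C_2 → C_1 maps a triangle to the signed sum of its edges. For instance
  ∂aef = ef − af + ae,
  ∂efh = fh − eh + ef.
The resulting 18×12 matrix has rank 11, and its Smith normal form has invariant factors (1,1,1,1,1,1,1,1,1,1,1).

From H_k ≅ ker(∂_k) / im(∂_{k+1}) we obtain:

  H_0: rank C_0 − rank ∂_1 = 9 − 7 = 2, and the invariant factors of ∂_1 are all 1, so H_0 ≅ Z^2.
  H_1: rank ker ∂_1 − rank ∂_2 = (18 − 7) − 11 = 0, and the invariant factors of ∂_2 are all 1, so H_1 ≅ 0.
  H_2: rank ker ∂_2 − rank ∂_3 = (12 − 11) − 0 = 1, and there is no ∂_3, so H_2 ≅ Z.

H_0 = Z^2,  H_1 = 0,  H_2 = Z.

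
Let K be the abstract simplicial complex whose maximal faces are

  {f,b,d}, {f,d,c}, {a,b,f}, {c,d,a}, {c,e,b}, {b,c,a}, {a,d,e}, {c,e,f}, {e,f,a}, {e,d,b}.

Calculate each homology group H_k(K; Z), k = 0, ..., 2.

Fix the vertex order a < b < c < d < e < f and write every simplex with vertices in increasing order. Then dim K = 2 and the simplices of K are:

  0-simplices (6): a, b, c, d, e, f
  1-simplices (15): ab, ac, ad, ae, af, bc, bd, be, bf, cd, ce, cf, de, df, ef
  2-simplices (10): abc, abf, acd, ade, aef, bce, bde, bdf, cdf, cef

so the chain groups are C_0 ≅ Z^6, C_1 ≅ Z^15, C_2 ≅ Z^10.

The boundary map ∂_1: C_1 → C_0 maps an edge to its endpoints' difference, ∂[p,q] = q − p. For instance
  ∂bd = d − b.
The 6×15 boundary matrix has rank 5 and Smith normal form diag(1,1,1,1,1).

The boundary map ∂_2: C_2 → C_1 acts by ∂[p,q,r] = [q,r] − [p,r] + [p,q]. For instance
  ∂abf = bf − af + ab,
  ∂bde = de − be + bd.
The 15×10 boundary matrix has rank 10 and Smith normal form diag(1,1,1,1,1,1,1,1,1,2).

From H_k ≅ ker(∂_k) / im(∂_{k+1}) we obtain:

  H_0: rank C_0 − rank ∂_1 = 6 − 5 = 1, and the invariant factors of ∂_1 are all 1, so H_0 ≅ Z.
  H_1: rank ker ∂_1 − rank ∂_2 = (15 − 5) − 10 = 0, and ∂_2 has invariant factor 2 > 1, so H_1 ≅ Z/2.
  H_2: rank ker ∂_2 − rank ∂_3 = (10 − 10) − 0 = 0, and there is no ∂_3, so H_2 ≅ 0.

(K is a triangulation of the real projective plane RP^2.)

H_0 ≅ Z,  H_1 ≅ Z/2,  H_2 = 0.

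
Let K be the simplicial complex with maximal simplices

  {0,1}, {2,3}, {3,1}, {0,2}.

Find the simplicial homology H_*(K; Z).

We work with the vertex ordering 0 < 1 < 2 < 3. The simplices of K, each written with vertices in increasing order, are:

  0-simplices (4): [0], [1], [2], [3]
  1-simplices (4): [0,1], [0,2], [1,3], [2,3]

giving chain groups C_0 ≅ Z^4, C_1 ≅ Z^4.

Boundary ∂_1: C_1 → C_0 sends each edge [p,q] (with p < q) to q − p. For instance
  ∂[1,3] = [3] − [1].
The 4×4 boundary matrix has rank 3 and Smith normal form diag(1,1,1).

From H_k ≅ ker(∂_k) / im(∂_{k+1}) we obtain:

  H_0: rank C_0 − rank ∂_1 = 4 − 3 = 1, and the invariant factors of ∂_1 are all 1, so H_0 = Z.
  H_1: rank ker ∂_1 − rank ∂_2 = (4 − 3) − 0 = 1, and there is no ∂_2, so H_1 = Z.

H_0 = Z,  H_1 = Z.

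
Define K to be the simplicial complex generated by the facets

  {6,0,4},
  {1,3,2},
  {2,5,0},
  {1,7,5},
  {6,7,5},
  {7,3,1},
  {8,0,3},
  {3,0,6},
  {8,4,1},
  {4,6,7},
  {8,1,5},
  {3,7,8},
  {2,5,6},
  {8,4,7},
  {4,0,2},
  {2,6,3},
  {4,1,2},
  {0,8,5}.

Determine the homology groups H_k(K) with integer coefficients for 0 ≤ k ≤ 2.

H_0 = Z,  H_1 = Z ⊕ Z_2,  H_2 = 0.

We work with the vertex ordering 0 < 1 < 2 < 3 < 4 < 5 < 6 < 7 < 8. The simplices of K, each written with vertices in increasing order, are:

  0-simplices (9): [0], [1], [2], [3], [4], [5], [6], [7], [8]
  1-simplices (27): (27 of them)
  2-simplices (18): [0,2,4], [0,2,5], [0,3,6], [0,3,8], [0,4,6], [0,5,8], [1,2,3], [1,2,4], [1,3,7], [1,4,8], [1,5,7], [1,5,8], [2,3,6], [2,5,6], [3,7,8], [4,6,7], [4,7,8], [5,6,7]

giving chain groups C_0 ≅ Z^9, C_1 ≅ Z^27, C_2 ≅ Z^18.

∂_1: C_1 → C_0 sends each edge [p,q] (with p < q) to q − p.
This gives a 9×27 integer matrix of rank 8; reducing to Smith normal form yields diagonal entries (1,1,1,1,1,1,1,1).

∂_2: C_2 → C_1 maps a triangle to the signed sum of its edges. For instance
  ∂[3,7,8] = [7,8] − [3,8] + [3,7],
  ∂[2,3,6] = [3,6] − [2,6] + [2,3].
This gives a 27×18 integer matrix of rank 18; reducing to Smith normal form yields diagonal entries (1,1,1,1,1,1,1,1,1,1,1,1,1,1,1,1,1,2).

From H_k ≅ ker(∂_k) / im(∂_{k+1}) we obtain:

  H_0: rank C_0 − rank ∂_1 = 9 − 8 = 1, and the invariant factors of ∂_1 are all 1, so H_0 ≅ Z.
  H_1: rank ker ∂_1 − rank ∂_2 = (27 − 8) − 18 = 1, and ∂_2 has invariant factor 2 > 1, so H_1 ≅ Z ⊕ Z_2.
  H_2: rank ker ∂_2 − rank ∂_3 = (18 − 18) − 0 = 0, and there is no ∂_3, so H_2 ≅ 0.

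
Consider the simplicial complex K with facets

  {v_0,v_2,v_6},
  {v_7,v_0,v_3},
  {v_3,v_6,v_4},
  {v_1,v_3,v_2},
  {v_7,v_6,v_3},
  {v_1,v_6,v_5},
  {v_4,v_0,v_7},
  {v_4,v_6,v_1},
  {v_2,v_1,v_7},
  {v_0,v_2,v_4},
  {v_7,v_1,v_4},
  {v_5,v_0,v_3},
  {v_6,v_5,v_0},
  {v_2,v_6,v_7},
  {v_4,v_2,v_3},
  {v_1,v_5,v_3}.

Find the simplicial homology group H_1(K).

K has 8 vertices, 24 edges, 16 triangles.
rank ∂_1 = 7, rank ∂_2 = 15 ⇒ b_1 = 24 − 7 − 15 = 2; all invariant factors of ∂_2 are 1 so no torsion. So H_1 ≅ Z^2.

H_1 = Z^2.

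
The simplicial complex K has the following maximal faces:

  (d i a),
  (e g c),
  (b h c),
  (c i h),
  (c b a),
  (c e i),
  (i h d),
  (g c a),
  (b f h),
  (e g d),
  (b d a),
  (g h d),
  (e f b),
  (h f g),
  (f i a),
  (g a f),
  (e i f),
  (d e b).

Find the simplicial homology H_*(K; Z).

K has 9 vertices, 27 edges, 18 triangles.
rank ∂_0 = 0, rank ∂_1 = 8 ⇒ b_0 = 9 − 0 − 8 = 1; all invariant factors of ∂_1 are 1 so no torsion. So H_0 = Z.
rank ∂_1 = 8, rank ∂_2 = 17 ⇒ b_1 = 27 − 8 − 17 = 2; all invariant factors of ∂_2 are 1 so no torsion. So H_1 = Z^2.
rank ∂_2 = 17, rank ∂_3 = 0 ⇒ b_2 = 18 − 17 − 0 = 1. So H_2 = Z.

H_0 = Z,  H_1 = Z^2,  H_2 = Z.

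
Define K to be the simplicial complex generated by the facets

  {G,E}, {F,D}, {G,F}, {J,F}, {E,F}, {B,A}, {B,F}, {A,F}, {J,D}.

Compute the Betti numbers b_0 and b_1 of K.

Take the total order A < B < D < E < F < G < J on the vertex set. Then K (dimension 1) consists of the simplices:

  0-simplices (7): A, B, D, E, F, G, J
  1-simplices (9): AB, AF, BF, DF, DJ, EF, EG, FG, FJ

giving chain groups C_0 ≅ Z^7, C_1 ≅ Z^9.

The boundary map ∂_1: C_1 → C_0 sends each edge [p,q] (with p < q) to q − p.
The resulting 7×9 matrix has rank 6, and its Smith normal form has invariant factors (1,1,1,1,1,1).

Reading off H_k = ker ∂_k / im ∂_{k+1}:

  H_0: rank C_0 − rank ∂_1 = 7 − 6 = 1, and the invariant factors of ∂_1 are all 1, so H_0 = Z.
  H_1: rank ker ∂_1 − rank ∂_2 = (9 − 6) − 0 = 3, and there is no ∂_2, so H_1 = Z^3.

As a check, the Euler characteristic is 7 − 9 = -2, which agrees with 1 − 3 = -2.
(K is a triangulation of a wedge of 3 circles.)

Hence the Betti numbers are b_0 = 1, b_1 = 3.

b_0 = 1, b_1 = 3.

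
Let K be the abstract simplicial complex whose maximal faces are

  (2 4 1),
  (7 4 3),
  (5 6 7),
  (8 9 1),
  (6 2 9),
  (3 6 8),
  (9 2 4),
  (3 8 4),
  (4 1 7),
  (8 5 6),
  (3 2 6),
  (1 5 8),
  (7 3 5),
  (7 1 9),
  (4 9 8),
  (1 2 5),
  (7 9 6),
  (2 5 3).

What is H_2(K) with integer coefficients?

Take the total order 1 < 2 < 3 < 4 < 5 < 6 < 7 < 8 < 9 on the vertex set. Then K (dimension 2) consists of the simplices:

  0-simplices (9): [1], [2], [3], [4], [5], [6], [7], [8], [9]
  1-simplices (27): (27 of them)
  2-simplices (18): [1,2,4], [1,2,5], [1,4,7], [1,5,8], [1,7,9], [1,8,9], [2,3,5], [2,3,6], [2,4,9], [2,6,9], [3,4,7], [3,4,8], [3,5,7], [3,6,8], [4,8,9], [5,6,7], [5,6,8], [6,7,9]

giving chain groups C_0 ≅ Z^9, C_1 ≅ Z^27, C_2 ≅ Z^18.

∂_1: C_1 → C_0 is given by ∂[p,q] = [q] − [p]. For instance
  ∂[1,7] = [7] − [1].
This gives a 9×27 integer matrix of rank 8; reducing to Smith normal form yields diagonal entries (1,1,1,1,1,1,1,1).

The boundary map ∂_2: C_2 → C_1 sends each 2-simplex [p,q,r] to [q,r] − [p,r] + [p,q]. For instance
  ∂[3,4,8] = [4,8] − [3,8] + [3,4],
  ∂[6,7,9] = [7,9] − [6,9] + [6,7].
This gives a 27×18 integer matrix of rank 18; reducing to Smith normal form yields diagonal entries (1,1,1,1,1,1,1,1,1,1,1,1,1,1,1,1,1,2).

Reading off H_k = ker ∂_k / im ∂_{k+1}:

  H_2: rank ker ∂_2 − rank ∂_3 = (18 − 18) − 0 = 0, and there is no ∂_3, so H_2 = 0.

H_2 ≅ 0.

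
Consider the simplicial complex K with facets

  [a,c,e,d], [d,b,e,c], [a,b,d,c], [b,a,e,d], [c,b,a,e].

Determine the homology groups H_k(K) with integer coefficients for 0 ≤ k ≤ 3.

Take the total order a < b < c < d < e on the vertex set. Then K (dimension 3) consists of the simplices:

  0-simplices (5): a, b, c, d, e
  1-simplices (10): ab, ac, ad, ae, bc, bd, be, cd, ce, de
  2-simplices (10): abc, abd, abe, acd, ace, ade, bcd, bce, bde, cde
  3-simplices (5): abcd, abce, abde, acde, bcde

so the chain groups are C_0 ≅ Z^5, C_1 ≅ Z^10, C_2 ≅ Z^10, C_3 ≅ Z^5.

The boundary map ∂_1: C_1 → C_0 maps an edge to its endpoints' difference, ∂[p,q] = q − p. For instance
  ∂ac = c − a.
As a 5×10 matrix over Z this has rank 4, with invariant factors (1,1,1,1).

∂_2: C_2 → C_1 acts by ∂[p,q,r] = [q,r] − [p,r] + [p,q]. For instance
  ∂abd = bd − ad + ab,
  ∂bce = ce − be + bc.
The 10×10 boundary matrix has rank 6 and Smith normal form diag(1,1,1,1,1,1).

The boundary map ∂_3: C_3 → C_2 sends each 3-simplex σ to the alternating sum Σ_i (−1)^i (σ with its i-th vertex removed). For instance
  ∂abce = bce − ace + abe − abc,
  ∂bcde = cde − bde + bce − bcd.
As a 10×5 matrix over Z this has rank 4, with invariant factors (1,1,1,1).

Reading off H_k = ker ∂_k / im ∂_{k+1}:

  H_0: rank C_0 − rank ∂_1 = 5 − 4 = 1, and the invariant factors of ∂_1 are all 1, so H_0 = Z.
  H_1: rank ker ∂_1 − rank ∂_2 = (10 − 4) − 6 = 0, and the invariant factors of ∂_2 are all 1, so H_1 = 0.
  H_2: rank ker ∂_2 − rank ∂_3 = (10 − 6) − 4 = 0, and the invariant factors of ∂_3 are all 1, so H_2 = 0.
  H_3: rank ker ∂_3 − rank ∂_4 = (5 − 4) − 0 = 1, and there is no ∂_4, so H_3 = Z.

As a check, the Euler characteristic is 5 − 10 + 10 − 5 = 0, which agrees with 1 − 0 + 0 − 1 = 0.

H_0 ≅ Z,  H_1 = 0,  H_2 = 0,  H_3 ≅ Z.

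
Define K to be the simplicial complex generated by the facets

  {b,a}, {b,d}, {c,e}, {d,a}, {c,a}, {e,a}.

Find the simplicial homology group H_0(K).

We work with the vertex ordering a < b < c < d < e. The simplices of K, each written with vertices in increasing order, are:

  0-simplices (5): a, b, c, d, e
  1-simplices (6): ab, ac, ad, ae, bd, ce

Hence C_0 ≅ Z^5, C_1 ≅ Z^6.

Boundary ∂_1: C_1 → C_0 maps an edge to its endpoints' difference, ∂[p,q] = q − p. For instance
  ∂ce = e − c.
The resulting 5×6 matrix has rank 4, and its Smith normal form has invariant factors (1,1,1,1).

Reading off H_k = ker ∂_k / im ∂_{k+1}:

  H_0: rank C_0 − rank ∂_1 = 5 − 4 = 1, and the invariant factors of ∂_1 are all 1, so H_0 = Z.

(K is a triangulation of a wedge of 2 circles.)

H_0 = Z.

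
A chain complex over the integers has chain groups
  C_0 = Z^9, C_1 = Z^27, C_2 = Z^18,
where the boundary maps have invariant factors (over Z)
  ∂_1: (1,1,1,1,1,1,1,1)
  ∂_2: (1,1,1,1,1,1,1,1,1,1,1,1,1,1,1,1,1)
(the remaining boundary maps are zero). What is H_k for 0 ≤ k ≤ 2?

H_0: b_0 = 9 − 0 − 8 = 1; torsion from ∂_1 factors > 1: none. So H_0 = Z.
H_1: b_1 = 27 − 8 − 17 = 2; torsion from ∂_2 factors > 1: none. So H_1 = Z^2.
H_2: b_2 = 18 − 17 − 0 = 1; torsion from ∂_3 factors > 1: none. So H_2 = Z.

H_0 = Z,  H_1 = Z^2,  H_2 = Z.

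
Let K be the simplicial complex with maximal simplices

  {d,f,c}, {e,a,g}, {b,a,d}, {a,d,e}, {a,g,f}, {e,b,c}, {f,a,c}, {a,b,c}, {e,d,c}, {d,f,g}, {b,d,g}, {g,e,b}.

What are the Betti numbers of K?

b_0 = 1, b_1 = 0, b_2 = 0.

Take the total order a < b < c < d < e < f < g on the vertex set. Then K (dimension 2) consists of the simplices:

  0-simplices (7): a, b, c, d, e, f, g
  1-simplices (18): ab, ac, ad, ae, af, ag, bc, bd, be, bg, cd, ce, cf, de, df, dg, eg, fg
  2-simplices (12): abc, abd, acf, ade, aeg, afg, bce, bdg, beg, cde, cdf, dfg

so the chain groups are C_0 ≅ Z^7, C_1 ≅ Z^18, C_2 ≅ Z^12.

The boundary map ∂_1: C_1 → C_0 maps an edge to its endpoints' difference, ∂[p,q] = q − p.
As a 7×18 matrix over Z this has rank 6, with invariant factors (1,1,1,1,1,1).

Boundary ∂_2: C_2 → C_1 maps a triangle to the signed sum of its edges. For instance
  ∂abd = bd − ad + ab,
  ∂cde = de − ce + cd.
As a 18×12 matrix over Z this has rank 12, with invariant factors (1,1,1,1,1,1,1,1,1,1,1,2).

Reading off H_k = ker ∂_k / im ∂_{k+1}:

  H_0: rank C_0 − rank ∂_1 = 7 − 6 = 1, and the invariant factors of ∂_1 are all 1, so H_0 ≅ Z.
  H_1: rank ker ∂_1 − rank ∂_2 = (18 − 6) − 12 = 0, and ∂_2 has invariant factor 2 > 1, so H_1 ≅ Z/2.
  H_2: rank ker ∂_2 − rank ∂_3 = (12 − 12) − 0 = 0, and there is no ∂_3, so H_2 ≅ 0.

As a check, the Euler characteristic is 7 − 18 + 12 = 1, which agrees with 1 − 0 + 0 = 1.

Hence the Betti numbers are b_0 = 1, b_1 = 0, b_2 = 0.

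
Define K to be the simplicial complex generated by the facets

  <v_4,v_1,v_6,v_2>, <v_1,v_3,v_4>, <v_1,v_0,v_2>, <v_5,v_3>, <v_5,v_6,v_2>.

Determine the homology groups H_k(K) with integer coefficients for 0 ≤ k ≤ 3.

H_0 ≅ Z,  H_1 ≅ Z,  H_2 = 0,  H_3 = 0.

Take the total order v_0 < v_1 < v_2 < v_3 < v_4 < v_5 < v_6 on the vertex set. Then K (dimension 3) consists of the simplices:

  0-simplices (7): [v_0], [v_1], [v_2], [v_3], [v_4], [v_5], [v_6]
  1-simplices (13): [v_0,v_1], [v_0,v_2], [v_1,v_2], [v_1,v_3], [v_1,v_4], [v_1,v_6], [v_2,v_4], [v_2,v_5], [v_2,v_6], [v_3,v_4], [v_3,v_5], [v_4,v_6], [v_5,v_6]
  2-simplices (7): [v_0,v_1,v_2], [v_1,v_2,v_4], [v_1,v_2,v_6], [v_1,v_3,v_4], [v_1,v_4,v_6], [v_2,v_4,v_6], [v_2,v_5,v_6]
  3-simplices (1): [v_1,v_2,v_4,v_6]

so the chain groups are C_0 ≅ Z^7, C_1 ≅ Z^13, C_2 ≅ Z^7, C_3 ≅ Z^1.

The boundary map ∂_1: C_1 → C_0 sends each edge [p,q] (with p < q) to q − p. For instance
  ∂[v_1,v_4] = [v_4] − [v_1].
The resulting 7×13 matrix has rank 6, and its Smith normal form has invariant factors (1,1,1,1,1,1).

∂_2: C_2 → C_1 sends each 2-simplex [p,q,r] to [q,r] − [p,r] + [p,q]. For instance
  ∂[v_0,v_1,v_2] = [v_1,v_2] − [v_0,v_2] + [v_0,v_1],
  ∂[v_1,v_2,v_4] = [v_2,v_4] − [v_1,v_4] + [v_1,v_2].
This gives a 13×7 integer matrix of rank 6; reducing to Smith normal form yields diagonal entries (1,1,1,1,1,1).

Boundary ∂_3: C_3 → C_2 sends each 3-simplex σ to the alternating sum Σ_i (−1)^i (σ with its i-th vertex removed). For instance
  ∂[v_1,v_2,v_4,v_6] = [v_2,v_4,v_6] − [v_1,v_4,v_6] + [v_1,v_2,v_6] − [v_1,v_2,v_4].
As a 7×1 matrix over Z this has rank 1, with invariant factors (1).

Now H_k = ker ∂_k / im ∂_{k+1}, so:

  H_0: rank C_0 − rank ∂_1 = 7 − 6 = 1, and the invariant factors of ∂_1 are all 1, so H_0 ≅ Z.
  H_1: rank ker ∂_1 − rank ∂_2 = (13 − 6) − 6 = 1, and the invariant factors of ∂_2 are all 1, so H_1 ≅ Z.
  H_2: rank ker ∂_2 − rank ∂_3 = (7 − 6) − 1 = 0, and the invariant factors of ∂_3 are all 1, so H_2 ≅ 0.
  H_3: rank ker ∂_3 − rank ∂_4 = (1 − 1) − 0 = 0, and there is no ∂_4, so H_3 ≅ 0.

As a check, the Euler characteristic is 7 − 13 + 7 − 1 = 0, which agrees with 1 − 1 + 0 − 0 = 0.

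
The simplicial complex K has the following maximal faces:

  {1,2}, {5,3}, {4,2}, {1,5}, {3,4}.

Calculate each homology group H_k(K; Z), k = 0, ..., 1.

H_0 = Z,  H_1 = Z.

Order the vertices as 1 < 2 < 3 < 4 < 5. Listing each simplex with vertices in this order, K has dimension 1 with simplices:

  0-simplices (5): [1], [2], [3], [4], [5]
  1-simplices (5): [1,2], [1,5], [2,4], [3,4], [3,5]

Hence C_0 ≅ Z^5, C_1 ≅ Z^5.

∂_1: C_1 → C_0 maps an edge to its endpoints' difference, ∂[p,q] = q − p.
The 5×5 boundary matrix has rank 4 and Smith normal form diag(1,1,1,1).

Now H_k = ker ∂_k / im ∂_{k+1}, so:

  H_0: rank C_0 − rank ∂_1 = 5 − 4 = 1, and the invariant factors of ∂_1 are all 1, so H_0 = Z.
  H_1: rank ker ∂_1 − rank ∂_2 = (5 − 4) − 0 = 1, and there is no ∂_2, so H_1 = Z.

As a check, the Euler characteristic is 5 − 5 = 0, which agrees with 1 − 1 = 0.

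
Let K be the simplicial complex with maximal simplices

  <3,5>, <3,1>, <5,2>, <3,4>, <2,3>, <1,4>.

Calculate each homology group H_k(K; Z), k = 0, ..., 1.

H_0 ≅ Z,  H_1 ≅ Z^2.

Order the vertices as 1 < 2 < 3 < 4 < 5. Listing each simplex with vertices in this order, K has dimension 1 with simplices:

  0-simplices (5): [1], [2], [3], [4], [5]
  1-simplices (6): [1,3], [1,4], [2,3], [2,5], [3,4], [3,5]

giving chain groups C_0 ≅ Z^5, C_1 ≅ Z^6.

The boundary map ∂_1: C_1 → C_0 maps an edge to its endpoints' difference, ∂[p,q] = q − p. For instance
  ∂[3,4] = [4] − [3].
The 5×6 boundary matrix has rank 4 and Smith normal form diag(1,1,1,1).

Reading off H_k = ker ∂_k / im ∂_{k+1}:

  H_0: rank C_0 − rank ∂_1 = 5 − 4 = 1, and the invariant factors of ∂_1 are all 1, so H_0 ≅ Z.
  H_1: rank ker ∂_1 − rank ∂_2 = (6 − 4) − 0 = 2, and there is no ∂_2, so H_1 ≅ Z^2.

As a check, the Euler characteristic is 5 − 6 = -1, which agrees with 1 − 2 = -1.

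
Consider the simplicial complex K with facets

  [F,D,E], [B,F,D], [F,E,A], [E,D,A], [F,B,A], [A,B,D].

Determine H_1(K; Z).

H_1 ≅ 0.

We work with the vertex ordering A < B < D < E < F. The simplices of K, each written with vertices in increasing order, are:

  0-simplices (5): A, B, D, E, F
  1-simplices (9): AB, AD, AE, AF, BD, BF, DE, DF, EF
  2-simplices (6): ABD, ABF, ADE, AEF, BDF, DEF

so the chain groups are C_0 ≅ Z^5, C_1 ≅ Z^9, C_2 ≅ Z^6.

Boundary ∂_1: C_1 → C_0 is given by ∂[p,q] = [q] − [p]. For instance
  ∂DE = E − D.
The resulting 5×9 matrix has rank 4, and its Smith normal form has invariant factors (1,1,1,1).

∂_2: C_2 → C_1 sends each 2-simplex [p,q,r] to [q,r] − [p,r] + [p,q]. For instance
  ∂ABF = BF − AF + AB,
  ∂AEF = EF − AF + AE.
As a 9×6 matrix over Z this has rank 5, with invariant factors (1,1,1,1,1).

Computing H_k = (kernel of ∂_k) / (image of ∂_{k+1}):

  H_1: rank ker ∂_1 − rank ∂_2 = (9 − 4) − 5 = 0, and the invariant factors of ∂_2 are all 1, so H_1 ≅ 0.

(K is a triangulation of the 2-sphere S^2.)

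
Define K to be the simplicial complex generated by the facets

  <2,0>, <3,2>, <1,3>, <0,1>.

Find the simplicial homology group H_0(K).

H_0 ≅ Z.

We work with the vertex ordering 0 < 1 < 2 < 3. The simplices of K, each written with vertices in increasing order, are:

  0-simplices (4): [0], [1], [2], [3]
  1-simplices (4): [0,1], [0,2], [1,3], [2,3]

so the chain groups are C_0 ≅ Z^4, C_1 ≅ Z^4.

∂_1: C_1 → C_0 sends each edge [p,q] (with p < q) to q − p. For instance
  ∂[2,3] = [3] − [2].
As a 4×4 matrix over Z this has rank 3, with invariant factors (1,1,1).

From H_k ≅ ker(∂_k) / im(∂_{k+1}) we obtain:

  H_0: rank C_0 − rank ∂_1 = 4 − 3 = 1, and the invariant factors of ∂_1 are all 1, so H_0 ≅ Z.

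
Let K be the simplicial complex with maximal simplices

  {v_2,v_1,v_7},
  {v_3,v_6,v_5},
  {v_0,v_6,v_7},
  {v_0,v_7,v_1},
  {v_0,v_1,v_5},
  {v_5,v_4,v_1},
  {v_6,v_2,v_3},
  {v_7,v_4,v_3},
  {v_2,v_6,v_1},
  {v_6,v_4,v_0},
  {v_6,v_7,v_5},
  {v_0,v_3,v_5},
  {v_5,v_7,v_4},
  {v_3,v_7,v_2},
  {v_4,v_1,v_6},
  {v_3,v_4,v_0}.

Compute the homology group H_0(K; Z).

H_0 ≅ Z.

K has 8 vertices, 24 edges, 16 triangles.
rank ∂_0 = 0, rank ∂_1 = 7 ⇒ b_0 = 8 − 0 − 7 = 1; all invariant factors of ∂_1 are 1 so no torsion. So H_0 ≅ Z.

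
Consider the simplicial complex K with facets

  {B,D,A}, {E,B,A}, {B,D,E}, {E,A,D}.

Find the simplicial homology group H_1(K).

H_1 ≅ 0.

Order the vertices as A < B < D < E. Listing each simplex with vertices in this order, K has dimension 2 with simplices:

  0-simplices (4): A, B, D, E
  1-simplices (6): AB, AD, AE, BD, BE, DE
  2-simplices (4): ABD, ABE, ADE, BDE

Hence C_0 ≅ Z^4, C_1 ≅ Z^6, C_2 ≅ Z^4.

The boundary map ∂_1: C_1 → C_0 maps an edge to its endpoints' difference, ∂[p,q] = q − p.
The resulting 4×6 matrix has rank 3, and its Smith normal form has invariant factors (1,1,1).

∂_2: C_2 → C_1 maps a triangle to the signed sum of its edges. For instance
  ∂ABE = BE − AE + AB,
  ∂ABD = BD − AD + AB.
This gives a 6×4 integer matrix of rank 3; reducing to Smith normal form yields diagonal entries (1,1,1).

Computing H_k = (kernel of ∂_k) / (image of ∂_{k+1}):

  H_1: rank ker ∂_1 − rank ∂_2 = (6 − 3) − 3 = 0, and the invariant factors of ∂_2 are all 1, so H_1 ≅ 0.

(K is a triangulation of the 2-sphere S^2.)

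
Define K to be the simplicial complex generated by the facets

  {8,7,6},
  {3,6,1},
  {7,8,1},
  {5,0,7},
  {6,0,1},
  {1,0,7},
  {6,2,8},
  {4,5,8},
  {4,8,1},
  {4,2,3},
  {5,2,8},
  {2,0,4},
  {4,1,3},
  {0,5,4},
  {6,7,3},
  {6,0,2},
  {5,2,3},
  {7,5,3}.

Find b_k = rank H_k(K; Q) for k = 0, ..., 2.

b_0 = 1, b_1 = 1, b_2 = 0.

Take the total order 0 < 1 < 2 < 3 < 4 < 5 < 6 < 7 < 8 on the vertex set. Then K (dimension 2) consists of the simplices:

  0-simplices (9): [0], [1], [2], [3], [4], [5], [6], [7], [8]
  1-simplices (27): (27 of them)
  2-simplices (18): [0,1,6], [0,1,7], [0,2,4], [0,2,6], [0,4,5], [0,5,7], [1,3,4], [1,3,6], [1,4,8], [1,7,8], [2,3,4], [2,3,5], [2,5,8], [2,6,8], [3,5,7], [3,6,7], [4,5,8], [6,7,8]

Hence C_0 ≅ Z^9, C_1 ≅ Z^27, C_2 ≅ Z^18.

Boundary ∂_1: C_1 → C_0 sends each edge [p,q] (with p < q) to q − p.
The resulting 9×27 matrix has rank 8, and its Smith normal form has invariant factors (1,1,1,1,1,1,1,1).

∂_2: C_2 → C_1 sends each 2-simplex [p,q,r] to [q,r] − [p,r] + [p,q]. For instance
  ∂[1,3,6] = [3,6] − [1,6] + [1,3],
  ∂[3,6,7] = [6,7] − [3,7] + [3,6].
The resulting 27×18 matrix has rank 18, and its Smith normal form has invariant factors (1,1,1,1,1,1,1,1,1,1,1,1,1,1,1,1,1,2).

Computing H_k = (kernel of ∂_k) / (image of ∂_{k+1}):

  H_0: rank C_0 − rank ∂_1 = 9 − 8 = 1, and the invariant factors of ∂_1 are all 1, so H_0 = Z.
  H_1: rank ker ∂_1 − rank ∂_2 = (27 − 8) − 18 = 1, and ∂_2 has invariant factor 2 > 1, so H_1 = Z × Z/2.
  H_2: rank ker ∂_2 − rank ∂_3 = (18 − 18) − 0 = 0, and there is no ∂_3, so H_2 = 0.

Hence the Betti numbers are b_0 = 1, b_1 = 1, b_2 = 0.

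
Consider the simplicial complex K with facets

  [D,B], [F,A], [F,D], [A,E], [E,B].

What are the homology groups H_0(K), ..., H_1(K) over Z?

H_0 = Z,  H_1 = Z.

We work with the vertex ordering A < B < D < E < F. The simplices of K, each written with vertices in increasing order, are:

  0-simplices (5): A, B, D, E, F
  1-simplices (5): AE, AF, BD, BE, DF

so the chain groups are C_0 ≅ Z^5, C_1 ≅ Z^5.

∂_1: C_1 → C_0 sends each edge [p,q] (with p < q) to q − p. For instance
  ∂DF = F − D.
This gives a 5×5 integer matrix of rank 4; reducing to Smith normal form yields diagonal entries (1,1,1,1).

Now H_k = ker ∂_k / im ∂_{k+1}, so:

  H_0: rank C_0 − rank ∂_1 = 5 − 4 = 1, and the invariant factors of ∂_1 are all 1, so H_0 ≅ Z.
  H_1: rank ker ∂_1 − rank ∂_2 = (5 − 4) − 0 = 1, and there is no ∂_2, so H_1 ≅ Z.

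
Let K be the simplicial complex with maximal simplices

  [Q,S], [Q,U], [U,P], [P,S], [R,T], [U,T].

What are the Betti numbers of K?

K has 6 vertices, 6 edges.
rank ∂_0 = 0, rank ∂_1 = 5 ⇒ b_0 = 6 − 0 − 5 = 1; all invariant factors of ∂_1 are 1 so no torsion. So H_0 ≅ Z.
rank ∂_1 = 5, rank ∂_2 = 0 ⇒ b_1 = 6 − 5 − 0 = 1. So H_1 ≅ Z.

b_0 = 1, b_1 = 1.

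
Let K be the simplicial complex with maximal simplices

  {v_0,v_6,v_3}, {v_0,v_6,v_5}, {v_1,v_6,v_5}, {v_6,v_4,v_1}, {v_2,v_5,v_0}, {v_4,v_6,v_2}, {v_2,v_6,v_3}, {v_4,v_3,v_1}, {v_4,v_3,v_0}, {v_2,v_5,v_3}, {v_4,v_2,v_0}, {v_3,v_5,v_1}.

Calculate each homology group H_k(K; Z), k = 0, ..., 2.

Order the vertices as v_0 < v_1 < v_2 < v_3 < v_4 < v_5 < v_6. Listing each simplex with vertices in this order, K has dimension 2 with simplices:

  0-simplices (7): [v_0], [v_1], [v_2], [v_3], [v_4], [v_5], [v_6]
  1-simplices (18): (18 of them)
  2-simplices (12): (12 of them)

so the chain groups are C_0 ≅ Z^7, C_1 ≅ Z^18, C_2 ≅ Z^12.

Boundary ∂_1: C_1 → C_0 maps an edge to its endpoints' difference, ∂[p,q] = q − p. For instance
  ∂[v_3,v_6] = [v_6] − [v_3].
The resulting 7×18 matrix has rank 6, and its Smith normal form has invariant factors (1,1,1,1,1,1).

∂_2: C_2 → C_1 maps a triangle to the signed sum of its edges. For instance
  ∂[v_1,v_4,v_6] = [v_4,v_6] − [v_1,v_6] + [v_1,v_4],
  ∂[v_0,v_2,v_5] = [v_2,v_5] − [v_0,v_5] + [v_0,v_2].
This gives a 18×12 integer matrix of rank 12; reducing to Smith normal form yields diagonal entries (1,1,1,1,1,1,1,1,1,1,1,2).

From H_k ≅ ker(∂_k) / im(∂_{k+1}) we obtain:

  H_0: rank C_0 − rank ∂_1 = 7 − 6 = 1, and the invariant factors of ∂_1 are all 1, so H_0 = Z.
  H_1: rank ker ∂_1 − rank ∂_2 = (18 − 6) − 12 = 0, and ∂_2 has invariant factor 2 > 1, so H_1 = Z/2.
  H_2: rank ker ∂_2 − rank ∂_3 = (12 − 12) − 0 = 0, and there is no ∂_3, so H_2 = 0.

H_0 ≅ Z,  H_1 ≅ Z/2,  H_2 = 0.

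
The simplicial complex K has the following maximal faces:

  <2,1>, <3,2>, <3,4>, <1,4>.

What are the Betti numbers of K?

b_0 = 1, b_1 = 1.

We work with the vertex ordering 1 < 2 < 3 < 4. The simplices of K, each written with vertices in increasing order, are:

  0-simplices (4): [1], [2], [3], [4]
  1-simplices (4): [1,2], [1,4], [2,3], [3,4]

giving chain groups C_0 ≅ Z^4, C_1 ≅ Z^4.

Boundary ∂_1: C_1 → C_0 sends each edge [p,q] (with p < q) to q − p. For instance
  ∂[1,2] = [2] − [1].
This gives a 4×4 integer matrix of rank 3; reducing to Smith normal form yields diagonal entries (1,1,1).

Now H_k = ker ∂_k / im ∂_{k+1}, so:

  H_0: rank C_0 − rank ∂_1 = 4 − 3 = 1, and the invariant factors of ∂_1 are all 1, so H_0 = Z.
  H_1: rank ker ∂_1 − rank ∂_2 = (4 − 3) − 0 = 1, and there is no ∂_2, so H_1 = Z.

As a check, the Euler characteristic is 4 − 4 = 0, which agrees with 1 − 1 = 0.

Hence the Betti numbers are b_0 = 1, b_1 = 1.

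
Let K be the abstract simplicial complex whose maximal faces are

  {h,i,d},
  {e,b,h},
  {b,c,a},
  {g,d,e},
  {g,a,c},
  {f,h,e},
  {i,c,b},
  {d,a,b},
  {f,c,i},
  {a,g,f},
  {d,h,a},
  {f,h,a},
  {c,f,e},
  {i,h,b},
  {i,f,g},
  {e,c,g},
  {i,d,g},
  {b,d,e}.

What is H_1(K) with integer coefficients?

We work with the vertex ordering a < b < c < d < e < f < g < h < i. The simplices of K, each written with vertices in increasing order, are:

  0-simplices (9): a, b, c, d, e, f, g, h, i
  1-simplices (27): ab, ac, ad, af, ag, ah, bc, bd, be, bh, bi, ce, cf, cg, ci, de, dg, dh, di, ef, eg, eh, fg, fh, fi, gi, hi
  2-simplices (18): abc, abd, acg, adh, afg, afh, bci, bde, beh, bhi, cef, ceg, cfi, deg, dgi, dhi, efh, fgi

giving chain groups C_0 ≅ Z^9, C_1 ≅ Z^27, C_2 ≅ Z^18.

The boundary map ∂_1: C_1 → C_0 sends each edge [p,q] (with p < q) to q − p.
The resulting 9×27 matrix has rank 8, and its Smith normal form has invariant factors (1,1,1,1,1,1,1,1).

∂_2: C_2 → C_1 maps a triangle to the signed sum of its edges. For instance
  ∂cef = ef − cf + ce,
  ∂adh = dh − ah + ad.
The resulting 27×18 matrix has rank 18, and its Smith normal form has invariant factors (1,1,1,1,1,1,1,1,1,1,1,1,1,1,1,1,1,2).

Reading off H_k = ker ∂_k / im ∂_{k+1}:

  H_1: rank ker ∂_1 − rank ∂_2 = (27 − 8) − 18 = 1, and ∂_2 has invariant factor 2 > 1, so H_1 = Z ⊕ Z/2Z.

(K is a triangulation of the Klein bottle.)

H_1 = Z ⊕ Z/2Z.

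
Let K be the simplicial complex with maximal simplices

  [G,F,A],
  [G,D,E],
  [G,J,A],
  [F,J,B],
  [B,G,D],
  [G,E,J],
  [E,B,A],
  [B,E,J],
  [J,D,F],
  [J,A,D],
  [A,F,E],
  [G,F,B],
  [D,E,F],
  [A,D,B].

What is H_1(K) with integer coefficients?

H_1 ≅ Z^2.

Order the vertices as A < B < D < E < F < G < J. Listing each simplex with vertices in this order, K has dimension 2 with simplices:

  0-simplices (7): A, B, D, E, F, G, J
  1-simplices (21): AB, AD, AE, AF, AG, AJ, BD, BE, BF, BG, BJ, DE, DF, DG, DJ, EF, EG, EJ, FG, FJ, GJ
  2-simplices (14): ABD, ABE, ADJ, AEF, AFG, AGJ, BDG, BEJ, BFG, BFJ, DEF, DEG, DFJ, EGJ

so the chain groups are C_0 ≅ Z^7, C_1 ≅ Z^21, C_2 ≅ Z^14.

∂_1: C_1 → C_0 is given by ∂[p,q] = [q] − [p]. For instance
  ∂AF = F − A.
As a 7×21 matrix over Z this has rank 6, with invariant factors (1,1,1,1,1,1).

The boundary map ∂_2: C_2 → C_1 maps a triangle to the signed sum of its edges. For instance
  ∂EGJ = GJ − EJ + EG,
  ∂AEF = EF − AF + AE.
This gives a 21×14 integer matrix of rank 13; reducing to Smith normal form yields diagonal entries (1,1,1,1,1,1,1,1,1,1,1,1,1).

Now H_k = ker ∂_k / im ∂_{k+1}, so:

  H_1: rank ker ∂_1 − rank ∂_2 = (21 − 6) − 13 = 2, and the invariant factors of ∂_2 are all 1, so H_1 ≅ Z^2.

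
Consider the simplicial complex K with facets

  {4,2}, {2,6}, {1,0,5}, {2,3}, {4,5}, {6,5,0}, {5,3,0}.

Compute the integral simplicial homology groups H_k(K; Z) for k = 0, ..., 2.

H_0 ≅ Z,  H_1 ≅ Z^2,  H_2 = 0.

Order the vertices as 0 < 1 < 2 < 3 < 4 < 5 < 6. Listing each simplex with vertices in this order, K has dimension 2 with simplices:

  0-simplices (7): [0], [1], [2], [3], [4], [5], [6]
  1-simplices (11): [0,1], [0,3], [0,5], [0,6], [1,5], [2,3], [2,4], [2,6], [3,5], [4,5], [5,6]
  2-simplices (3): [0,1,5], [0,3,5], [0,5,6]

so the chain groups are C_0 ≅ Z^7, C_1 ≅ Z^11, C_2 ≅ Z^3.

∂_1: C_1 → C_0 maps an edge to its endpoints' difference, ∂[p,q] = q − p.
The 7×11 boundary matrix has rank 6 and Smith normal form diag(1,1,1,1,1,1).

∂_2: C_2 → C_1 sends each 2-simplex [p,q,r] to [q,r] − [p,r] + [p,q]. For instance
  ∂[0,5,6] = [5,6] − [0,6] + [0,5],
  ∂[0,1,5] = [1,5] − [0,5] + [0,1].
The 11×3 boundary matrix has rank 3 and Smith normal form diag(1,1,1).

Computing H_k = (kernel of ∂_k) / (image of ∂_{k+1}):

  H_0: rank C_0 − rank ∂_1 = 7 − 6 = 1, and the invariant factors of ∂_1 are all 1, so H_0 = Z.
  H_1: rank ker ∂_1 − rank ∂_2 = (11 − 6) − 3 = 2, and the invariant factors of ∂_2 are all 1, so H_1 = Z^2.
  H_2: rank ker ∂_2 − rank ∂_3 = (3 − 3) − 0 = 0, and there is no ∂_3, so H_2 = 0.

As a check, the Euler characteristic is 7 − 11 + 3 = -1, which agrees with 1 − 2 + 0 = -1.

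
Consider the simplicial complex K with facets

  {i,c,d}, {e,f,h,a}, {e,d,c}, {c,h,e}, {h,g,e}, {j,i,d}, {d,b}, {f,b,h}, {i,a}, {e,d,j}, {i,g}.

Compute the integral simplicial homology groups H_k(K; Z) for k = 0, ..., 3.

H_0 ≅ Z,  H_1 ≅ Z^3,  H_2 = 0,  H_3 = 0.

Order the vertices as a < b < c < d < e < f < g < h < i < j. Listing each simplex with vertices in this order, K has dimension 3 with simplices:

  0-simplices (10): a, b, c, d, e, f, g, h, i, j
  1-simplices (22): ae, af, ah, ai, bd, bf, bh, cd, ce, ch, ci, de, di, dj, ef, eg, eh, ej, fh, gh, gi, ij
  2-simplices (11): aef, aeh, afh, bfh, cde, cdi, ceh, dej, dij, efh, egh
  3-simplices (1): aefh

so the chain groups are C_0 ≅ Z^10, C_1 ≅ Z^22, C_2 ≅ Z^11, C_3 ≅ Z^1.

Boundary ∂_1: C_1 → C_0 maps an edge to its endpoints' difference, ∂[p,q] = q − p. For instance
  ∂dj = j − d.
This gives a 10×22 integer matrix of rank 9; reducing to Smith normal form yields diagonal entries (1,1,1,1,1,1,1,1,1).

The boundary map ∂_2: C_2 → C_1 acts by ∂[p,q,r] = [q,r] − [p,r] + [p,q]. For instance
  ∂cde = de − ce + cd,
  ∂egh = gh − eh + eg.
This gives a 22×11 integer matrix of rank 10; reducing to Smith normal form yields diagonal entries (1,1,1,1,1,1,1,1,1,1).

∂_3: C_3 → C_2 sends each 3-simplex σ to the alternating sum Σ_i (−1)^i (σ with its i-th vertex removed). For instance
  ∂aefh = efh − afh + aeh − aef.
The 11×1 boundary matrix has rank 1 and Smith normal form diag(1).

Reading off H_k = ker ∂_k / im ∂_{k+1}:

  H_0: rank C_0 − rank ∂_1 = 10 − 9 = 1, and the invariant factors of ∂_1 are all 1, so H_0 ≅ Z.
  H_1: rank ker ∂_1 − rank ∂_2 = (22 − 9) − 10 = 3, and the invariant factors of ∂_2 are all 1, so H_1 ≅ Z^3.
  H_2: rank ker ∂_2 − rank ∂_3 = (11 − 10) − 1 = 0, and the invariant factors of ∂_3 are all 1, so H_2 ≅ 0.
  H_3: rank ker ∂_3 − rank ∂_4 = (1 − 1) − 0 = 0, and there is no ∂_4, so H_3 ≅ 0.

As a check, the Euler characteristic is 10 − 22 + 11 − 1 = -2, which agrees with 1 − 3 + 0 − 0 = -2.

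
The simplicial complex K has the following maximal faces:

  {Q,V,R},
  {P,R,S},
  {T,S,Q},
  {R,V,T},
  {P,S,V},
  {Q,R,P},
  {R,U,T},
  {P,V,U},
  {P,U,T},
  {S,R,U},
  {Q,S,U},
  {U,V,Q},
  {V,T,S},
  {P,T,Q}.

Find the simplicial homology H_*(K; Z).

Fix the vertex order P < Q < R < S < T < U < V and write every simplex with vertices in increasing order. Then dim K = 2 and the simplices of K are:

  0-simplices (7): P, Q, R, S, T, U, V
  1-simplices (21): PQ, PR, PS, PT, PU, PV, QR, QS, QT, QU, QV, RS, RT, RU, RV, ST, SU, SV, TU, TV, UV
  2-simplices (14): PQR, PQT, PRS, PSV, PTU, PUV, QRV, QST, QSU, QUV, RSU, RTU, RTV, STV

giving chain groups C_0 ≅ Z^7, C_1 ≅ Z^21, C_2 ≅ Z^14.

The boundary map ∂_1: C_1 → C_0 maps an edge to its endpoints' difference, ∂[p,q] = q − p. For instance
  ∂QT = T − Q.
The resulting 7×21 matrix has rank 6, and its Smith normal form has invariant factors (1,1,1,1,1,1).

Boundary ∂_2: C_2 → C_1 acts by ∂[p,q,r] = [q,r] − [p,r] + [p,q]. For instance
  ∂QUV = UV − QV + QU,
  ∂PUV = UV − PV + PU.
The 21×14 boundary matrix has rank 13 and Smith normal form diag(1,1,1,1,1,1,1,1,1,1,1,1,1).

From H_k ≅ ker(∂_k) / im(∂_{k+1}) we obtain:

  H_0: rank C_0 − rank ∂_1 = 7 − 6 = 1, and the invariant factors of ∂_1 are all 1, so H_0 ≅ Z.
  H_1: rank ker ∂_1 − rank ∂_2 = (21 − 6) − 13 = 2, and the invariant factors of ∂_2 are all 1, so H_1 ≅ Z^2.
  H_2: rank ker ∂_2 − rank ∂_3 = (14 − 13) − 0 = 1, and there is no ∂_3, so H_2 ≅ Z.

H_0 ≅ Z,  H_1 ≅ Z^2,  H_2 ≅ Z.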